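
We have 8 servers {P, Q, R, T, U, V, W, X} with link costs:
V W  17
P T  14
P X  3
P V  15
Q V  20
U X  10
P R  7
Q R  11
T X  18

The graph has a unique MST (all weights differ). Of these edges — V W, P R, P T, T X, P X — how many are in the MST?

Sort edges by weight, then run Kruskal:
P X (3): add — endpoints in different components.
P R (7): add — endpoints in different components.
U X (10): add — endpoints in different components.
Q R (11): add — endpoints in different components.
P T (14): add — endpoints in different components.
P V (15): add — endpoints in different components.
V W (17): add — endpoints in different components.
MST edge set: {P X, P R, U X, Q R, P T, P V, V W}.
Of the listed edges, {V W, P R, P T, P X} are in the MST → 4.

4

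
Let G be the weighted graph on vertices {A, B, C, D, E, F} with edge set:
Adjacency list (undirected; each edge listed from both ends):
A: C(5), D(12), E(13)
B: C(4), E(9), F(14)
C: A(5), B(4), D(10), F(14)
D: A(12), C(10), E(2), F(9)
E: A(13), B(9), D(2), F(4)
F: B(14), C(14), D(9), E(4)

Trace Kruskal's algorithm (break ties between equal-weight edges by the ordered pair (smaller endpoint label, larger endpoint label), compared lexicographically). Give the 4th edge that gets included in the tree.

Sort edges by weight, then run Kruskal:
D—E (2): add. Components now {A} {B} {C} {D,E} {F}
B—C (4): add. Components now {A} {B,C} {D,E} {F}
E—F (4): add. Components now {A} {B,C} {D,E,F}
A—C (5): add. Components now {A,B,C} {D,E,F}
B—E (9): add. Components now {A,B,C,D,E,F}
The 4th edge added is A—C.

A-C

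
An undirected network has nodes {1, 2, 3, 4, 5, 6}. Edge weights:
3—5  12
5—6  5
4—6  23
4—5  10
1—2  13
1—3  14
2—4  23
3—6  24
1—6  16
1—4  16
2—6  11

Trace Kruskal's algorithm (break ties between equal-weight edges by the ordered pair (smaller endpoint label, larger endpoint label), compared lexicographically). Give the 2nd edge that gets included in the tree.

Kruskal: consider edges lightest-first.
5—6 (5): add. Components now {1} {2} {3} {4} {5,6}
4—5 (10): add. Components now {1} {2} {3} {4,5,6}
2—6 (11): add. Components now {1} {2,4,5,6} {3}
3—5 (12): add. Components now {1} {2,3,4,5,6}
1—2 (13): add. Components now {1,2,3,4,5,6}
The 2nd edge added is 4—5.

4-5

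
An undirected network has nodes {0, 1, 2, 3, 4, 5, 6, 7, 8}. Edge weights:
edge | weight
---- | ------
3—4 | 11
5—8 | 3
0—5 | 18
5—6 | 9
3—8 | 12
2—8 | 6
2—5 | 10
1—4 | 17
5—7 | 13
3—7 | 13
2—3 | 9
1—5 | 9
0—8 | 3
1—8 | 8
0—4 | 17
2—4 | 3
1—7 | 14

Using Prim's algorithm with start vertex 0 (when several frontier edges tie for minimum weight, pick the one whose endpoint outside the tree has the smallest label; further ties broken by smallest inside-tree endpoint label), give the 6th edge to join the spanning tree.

2-3

Prim, starting at 0.
Step 1: cheapest edge leaving the tree is 0—8 (3); add 8.
Step 2: cheapest edge leaving the tree is 5—8 (3); add 5.
Step 3: cheapest edge leaving the tree is 2—8 (6); add 2.
Step 4: cheapest edge leaving the tree is 2—4 (3); add 4.
Step 5: cheapest edge leaving the tree is 1—8 (8); add 1.
Step 6: cheapest edge leaving the tree is 2—3 (9); add 3.
Step 7: cheapest edge leaving the tree is 5—6 (9); add 6.
Step 8: cheapest edge leaving the tree is 3—7 (13); add 7.
The 6th edge added is 2—3.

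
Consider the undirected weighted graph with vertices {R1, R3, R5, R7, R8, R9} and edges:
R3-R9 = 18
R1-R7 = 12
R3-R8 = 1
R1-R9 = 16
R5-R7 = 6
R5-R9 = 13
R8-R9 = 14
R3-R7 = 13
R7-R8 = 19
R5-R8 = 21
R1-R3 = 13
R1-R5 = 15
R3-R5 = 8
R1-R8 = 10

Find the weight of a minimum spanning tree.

38

Grow the tree from R7 using Prim:
Step 1: frontier [R5-R7 6, R1-R7 12, R3-R7 13, R7-R8 19] → take R5-R7 (6); add R5.
Step 2: frontier [R3-R5 8, R5-R9 13, R1-R5 15, R5-R8 21, R1-R7 12, R3-R7 13, R7-R8 19] → take R3-R5 (8); add R3.
Step 3: frontier [R3-R8 1, R1-R3 13, R3-R9 18, R5-R9 13, R1-R5 15, R5-R8 21, R1-R7 12, R7-R8 19] → take R3-R8 (1); add R8.
Step 4: frontier [R1-R3 13, R3-R9 18, R5-R9 13, R1-R5 15, R1-R7 12, R1-R8 10, R8-R9 14] → take R1-R8 (10); add R1.
Step 5: frontier [R1-R9 16, R3-R9 18, R5-R9 13, R8-R9 14] → take R5-R9 (13); add R9.
MST edges: R5-R7, R3-R5, R3-R8, R1-R8, R5-R9; total weight 6+8+1+10+13 = 38.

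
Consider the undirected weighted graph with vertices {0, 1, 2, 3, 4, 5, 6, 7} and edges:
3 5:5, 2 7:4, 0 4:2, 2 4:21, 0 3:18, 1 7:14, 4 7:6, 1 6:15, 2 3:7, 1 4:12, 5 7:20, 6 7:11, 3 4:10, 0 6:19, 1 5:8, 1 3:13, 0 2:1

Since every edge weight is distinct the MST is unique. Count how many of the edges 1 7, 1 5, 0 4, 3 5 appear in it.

3

Kruskal: consider edges lightest-first.
0 2 (1): add — endpoints in different components.
0 4 (2): add — endpoints in different components.
2 7 (4): add — endpoints in different components.
3 5 (5): add — endpoints in different components.
4 7 (6): skip — 4 and 7 already connected.
2 3 (7): add — endpoints in different components.
1 5 (8): add — endpoints in different components.
3 4 (10): skip — 3 and 4 already connected.
6 7 (11): add — endpoints in different components.
MST edge set: {0 2, 0 4, 2 7, 3 5, 2 3, 1 5, 6 7}.
Of the listed edges, {1 5, 0 4, 3 5} are in the MST → 3.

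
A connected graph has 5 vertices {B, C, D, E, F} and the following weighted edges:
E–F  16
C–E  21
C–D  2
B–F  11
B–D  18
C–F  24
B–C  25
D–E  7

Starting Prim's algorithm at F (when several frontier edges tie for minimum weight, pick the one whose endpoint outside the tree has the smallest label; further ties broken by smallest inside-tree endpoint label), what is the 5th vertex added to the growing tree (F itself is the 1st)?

Grow the tree from F using Prim:
Step 1: cheapest edge leaving the tree is B–F (11); add B.
Step 2: cheapest edge leaving the tree is E–F (16); add E.
Step 3: cheapest edge leaving the tree is D–E (7); add D.
Step 4: cheapest edge leaving the tree is C–D (2); add C.
Vertex order: F, B, E, D, C. The 5th vertex is C.

C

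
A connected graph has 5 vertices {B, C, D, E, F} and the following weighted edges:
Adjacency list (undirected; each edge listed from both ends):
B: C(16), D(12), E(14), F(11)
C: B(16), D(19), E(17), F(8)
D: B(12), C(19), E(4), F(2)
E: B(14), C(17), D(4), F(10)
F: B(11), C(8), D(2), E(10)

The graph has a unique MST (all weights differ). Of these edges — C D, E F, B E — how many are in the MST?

Sort edges by weight, then run Kruskal:
D F (2): add — endpoints in different components.
D E (4): add — endpoints in different components.
C F (8): add — endpoints in different components.
E F (10): skip — E and F already connected.
B F (11): add — endpoints in different components.
MST edge set: {D F, D E, C F, B F}.
Of the listed edges, {} are in the MST → 0.

0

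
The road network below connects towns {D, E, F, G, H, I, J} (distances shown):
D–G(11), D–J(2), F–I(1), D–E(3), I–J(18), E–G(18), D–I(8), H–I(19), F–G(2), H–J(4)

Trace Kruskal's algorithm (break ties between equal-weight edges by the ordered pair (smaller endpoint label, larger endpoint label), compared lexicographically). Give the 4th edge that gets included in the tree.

Kruskal's algorithm — process edges by increasing weight (ties by edge label):
F–I (1): add — endpoints in different components.
D–J (2): add — endpoints in different components.
F–G (2): add — endpoints in different components.
D–E (3): add — endpoints in different components.
H–J (4): add — endpoints in different components.
D–I (8): add — endpoints in different components.
The 4th edge added is D–E.

D-E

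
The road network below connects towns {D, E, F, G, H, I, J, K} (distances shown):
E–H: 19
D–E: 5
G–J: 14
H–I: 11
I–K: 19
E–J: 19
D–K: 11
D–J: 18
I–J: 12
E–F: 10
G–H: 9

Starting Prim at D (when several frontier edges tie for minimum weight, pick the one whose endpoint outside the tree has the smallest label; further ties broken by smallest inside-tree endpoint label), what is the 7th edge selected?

G-H

Prim's algorithm from D:
Step 1: frontier [D–E 5, D–K 11, D–J 18] → take D–E (5); add E.
Step 2: frontier [D–K 11, D–J 18, E–F 10, E–H 19, E–J 19] → take E–F (10); add F.
Step 3: frontier [D–K 11, D–J 18, E–H 19, E–J 19] → take D–K (11); add K.
Step 4: frontier [D–J 18, E–H 19, E–J 19, I–K 19] → take D–J (18); add J.
Step 5: frontier [E–H 19, I–J 12, G–J 14, I–K 19] → take I–J (12); add I.
Step 6: frontier [E–H 19, H–I 11, G–J 14] → take H–I (11); add H.
Step 7: frontier [G–H 9, G–J 14] → take G–H (9); add G.
The 7th edge added is G–H.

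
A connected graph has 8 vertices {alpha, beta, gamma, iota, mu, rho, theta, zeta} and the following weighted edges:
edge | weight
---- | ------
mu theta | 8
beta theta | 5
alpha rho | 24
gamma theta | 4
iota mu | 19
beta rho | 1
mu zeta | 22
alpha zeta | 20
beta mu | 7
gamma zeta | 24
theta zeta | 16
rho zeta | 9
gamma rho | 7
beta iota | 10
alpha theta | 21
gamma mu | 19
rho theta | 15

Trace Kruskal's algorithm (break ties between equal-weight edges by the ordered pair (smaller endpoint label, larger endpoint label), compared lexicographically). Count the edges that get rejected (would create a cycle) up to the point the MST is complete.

6

Sort edges by weight, then run Kruskal:
beta rho (1): add — endpoints in different components.
gamma theta (4): add — endpoints in different components.
beta theta (5): add — endpoints in different components.
beta mu (7): add — endpoints in different components.
gamma rho (7): skip — gamma and rho already connected.
mu theta (8): skip — mu and theta already connected.
rho zeta (9): add — endpoints in different components.
beta iota (10): add — endpoints in different components.
rho theta (15): skip — theta and rho already connected.
theta zeta (16): skip — zeta and theta already connected.
gamma mu (19): skip — gamma and mu already connected.
iota mu (19): skip — mu and iota already connected.
alpha zeta (20): add — endpoints in different components.
Edges rejected before the tree was complete: 6.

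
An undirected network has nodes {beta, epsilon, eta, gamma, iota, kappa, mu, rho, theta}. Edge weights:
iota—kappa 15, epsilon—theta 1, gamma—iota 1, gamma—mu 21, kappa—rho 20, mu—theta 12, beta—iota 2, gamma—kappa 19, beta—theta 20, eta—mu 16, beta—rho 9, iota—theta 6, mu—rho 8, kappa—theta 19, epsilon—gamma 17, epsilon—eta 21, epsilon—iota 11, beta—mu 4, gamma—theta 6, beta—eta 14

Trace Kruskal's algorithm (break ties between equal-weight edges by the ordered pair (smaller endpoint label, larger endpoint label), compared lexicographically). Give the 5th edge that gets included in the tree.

gamma-theta

Kruskal's algorithm — process edges by increasing weight (ties by edge label):
epsilon—theta (1): add — endpoints in different components.
gamma—iota (1): add — endpoints in different components.
beta—iota (2): add — endpoints in different components.
beta—mu (4): add — endpoints in different components.
gamma—theta (6): add — endpoints in different components.
iota—theta (6): skip — iota and theta already connected.
mu—rho (8): add — endpoints in different components.
beta—rho (9): skip — beta and rho already connected.
epsilon—iota (11): skip — iota and epsilon already connected.
mu—theta (12): skip — mu and theta already connected.
beta—eta (14): add — endpoints in different components.
iota—kappa (15): add — endpoints in different components.
The 5th edge added is gamma—theta.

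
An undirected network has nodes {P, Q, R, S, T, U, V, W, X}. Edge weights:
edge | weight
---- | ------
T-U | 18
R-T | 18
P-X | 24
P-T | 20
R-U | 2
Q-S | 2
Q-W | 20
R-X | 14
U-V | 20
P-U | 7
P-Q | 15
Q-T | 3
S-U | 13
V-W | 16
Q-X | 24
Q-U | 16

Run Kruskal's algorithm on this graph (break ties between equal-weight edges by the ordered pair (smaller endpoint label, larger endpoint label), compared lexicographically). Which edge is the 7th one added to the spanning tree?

V-W

Kruskal: consider edges lightest-first.
Q-S (2): add — endpoints in different components.
R-U (2): add — endpoints in different components.
Q-T (3): add — endpoints in different components.
P-U (7): add — endpoints in different components.
S-U (13): add — endpoints in different components.
R-X (14): add — endpoints in different components.
P-Q (15): skip — P and Q already connected.
Q-U (16): skip — U and Q already connected.
V-W (16): add — endpoints in different components.
R-T (18): skip — R and T already connected.
T-U (18): skip — T and U already connected.
P-T (20): skip — T and P already connected.
Q-W (20): add — endpoints in different components.
The 7th edge added is V-W.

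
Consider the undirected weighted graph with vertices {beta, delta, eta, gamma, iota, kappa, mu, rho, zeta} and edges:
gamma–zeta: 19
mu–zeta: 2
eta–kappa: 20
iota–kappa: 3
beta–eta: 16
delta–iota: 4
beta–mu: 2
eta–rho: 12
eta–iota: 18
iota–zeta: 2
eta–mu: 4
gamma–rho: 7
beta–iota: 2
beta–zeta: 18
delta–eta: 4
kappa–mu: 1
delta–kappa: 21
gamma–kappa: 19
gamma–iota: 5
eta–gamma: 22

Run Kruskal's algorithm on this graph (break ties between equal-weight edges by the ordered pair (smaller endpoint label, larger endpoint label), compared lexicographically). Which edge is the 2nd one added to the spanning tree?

Kruskal: consider edges lightest-first.
kappa–mu (1): add — endpoints in different components.
beta–iota (2): add — endpoints in different components.
beta–mu (2): add — endpoints in different components.
iota–zeta (2): add — endpoints in different components.
mu–zeta (2): skip — mu and zeta already connected.
iota–kappa (3): skip — iota and kappa already connected.
delta–eta (4): add — endpoints in different components.
delta–iota (4): add — endpoints in different components.
eta–mu (4): skip — mu and eta already connected.
gamma–iota (5): add — endpoints in different components.
gamma–rho (7): add — endpoints in different components.
The 2nd edge added is beta–iota.

beta-iota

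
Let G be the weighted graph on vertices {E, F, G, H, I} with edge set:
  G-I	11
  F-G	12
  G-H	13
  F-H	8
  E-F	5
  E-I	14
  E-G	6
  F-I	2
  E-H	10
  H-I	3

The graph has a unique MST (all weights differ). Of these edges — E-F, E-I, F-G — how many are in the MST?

1

Kruskal: consider edges lightest-first.
F-I (2): add. Components now {E} {F,I} {G} {H}
H-I (3): add. Components now {E} {F,H,I} {G}
E-F (5): add. Components now {E,F,H,I} {G}
E-G (6): add. Components now {E,F,G,H,I}
MST edge set: {F-I, H-I, E-F, E-G}.
Of the listed edges, {E-F} are in the MST → 1.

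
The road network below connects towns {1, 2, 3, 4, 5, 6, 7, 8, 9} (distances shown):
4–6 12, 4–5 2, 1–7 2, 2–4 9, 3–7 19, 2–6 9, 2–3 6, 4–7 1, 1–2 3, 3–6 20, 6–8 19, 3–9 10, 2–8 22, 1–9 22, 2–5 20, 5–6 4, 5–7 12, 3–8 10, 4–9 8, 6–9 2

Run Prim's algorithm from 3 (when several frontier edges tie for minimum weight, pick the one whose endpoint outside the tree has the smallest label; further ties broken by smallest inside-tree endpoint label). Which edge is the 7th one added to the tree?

6-9

Grow the tree from 3 using Prim:
Step 1: cheapest edge leaving the tree is 2–3 (6); add 2.
Step 2: cheapest edge leaving the tree is 1–2 (3); add 1.
Step 3: cheapest edge leaving the tree is 1–7 (2); add 7.
Step 4: cheapest edge leaving the tree is 4–7 (1); add 4.
Step 5: cheapest edge leaving the tree is 4–5 (2); add 5.
Step 6: cheapest edge leaving the tree is 5–6 (4); add 6.
Step 7: cheapest edge leaving the tree is 6–9 (2); add 9.
Step 8: cheapest edge leaving the tree is 3–8 (10); add 8.
The 7th edge added is 6–9.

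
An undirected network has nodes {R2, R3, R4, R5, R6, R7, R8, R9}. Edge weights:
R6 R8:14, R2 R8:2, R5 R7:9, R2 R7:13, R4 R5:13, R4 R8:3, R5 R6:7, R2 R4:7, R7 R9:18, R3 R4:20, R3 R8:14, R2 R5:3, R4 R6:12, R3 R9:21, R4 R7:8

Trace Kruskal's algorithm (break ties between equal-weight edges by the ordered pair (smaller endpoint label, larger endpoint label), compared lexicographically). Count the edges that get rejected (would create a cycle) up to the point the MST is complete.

Sort edges by weight, then run Kruskal:
R2 R8 (2): add — endpoints in different components.
R2 R5 (3): add — endpoints in different components.
R4 R8 (3): add — endpoints in different components.
R2 R4 (7): skip — R4 and R2 already connected.
R5 R6 (7): add — endpoints in different components.
R4 R7 (8): add — endpoints in different components.
R5 R7 (9): skip — R7 and R5 already connected.
R4 R6 (12): skip — R4 and R6 already connected.
R2 R7 (13): skip — R7 and R2 already connected.
R4 R5 (13): skip — R5 and R4 already connected.
R3 R8 (14): add — endpoints in different components.
R6 R8 (14): skip — R8 and R6 already connected.
R7 R9 (18): add — endpoints in different components.
Edges rejected before the tree was complete: 6.

6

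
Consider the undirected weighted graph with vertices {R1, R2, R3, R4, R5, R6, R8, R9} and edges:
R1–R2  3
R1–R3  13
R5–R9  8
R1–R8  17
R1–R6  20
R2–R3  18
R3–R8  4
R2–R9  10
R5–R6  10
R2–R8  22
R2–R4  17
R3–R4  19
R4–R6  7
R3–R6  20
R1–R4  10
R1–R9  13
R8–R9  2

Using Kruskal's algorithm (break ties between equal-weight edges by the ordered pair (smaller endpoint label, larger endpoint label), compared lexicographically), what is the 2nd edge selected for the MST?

R1-R2

Kruskal: consider edges lightest-first.
R8–R9 (2): add — endpoints in different components.
R1–R2 (3): add — endpoints in different components.
R3–R8 (4): add — endpoints in different components.
R4–R6 (7): add — endpoints in different components.
R5–R9 (8): add — endpoints in different components.
R1–R4 (10): add — endpoints in different components.
R2–R9 (10): add — endpoints in different components.
The 2nd edge added is R1–R2.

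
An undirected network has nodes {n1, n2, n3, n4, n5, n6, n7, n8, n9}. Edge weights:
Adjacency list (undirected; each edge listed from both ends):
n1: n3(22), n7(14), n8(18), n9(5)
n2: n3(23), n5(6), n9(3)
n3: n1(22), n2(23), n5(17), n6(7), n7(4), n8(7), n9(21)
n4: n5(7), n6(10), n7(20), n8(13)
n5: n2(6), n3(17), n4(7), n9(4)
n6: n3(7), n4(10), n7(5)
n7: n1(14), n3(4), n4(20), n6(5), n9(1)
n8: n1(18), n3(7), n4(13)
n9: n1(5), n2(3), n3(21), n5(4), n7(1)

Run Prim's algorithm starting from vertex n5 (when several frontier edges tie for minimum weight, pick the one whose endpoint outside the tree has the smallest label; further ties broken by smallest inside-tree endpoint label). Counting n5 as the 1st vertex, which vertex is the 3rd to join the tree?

Grow the tree from n5 using Prim:
Step 1: cheapest edge leaving the tree is n5-n9 (4); add n9.
Step 2: cheapest edge leaving the tree is n7-n9 (1); add n7.
Step 3: cheapest edge leaving the tree is n2-n9 (3); add n2.
Step 4: cheapest edge leaving the tree is n3-n7 (4); add n3.
Step 5: cheapest edge leaving the tree is n1-n9 (5); add n1.
Step 6: cheapest edge leaving the tree is n6-n7 (5); add n6.
Step 7: cheapest edge leaving the tree is n4-n5 (7); add n4.
Step 8: cheapest edge leaving the tree is n3-n8 (7); add n8.
Vertex order: n5, n9, n7, n2, n3, n1, n6, n4, n8. The 3rd vertex is n7.

n7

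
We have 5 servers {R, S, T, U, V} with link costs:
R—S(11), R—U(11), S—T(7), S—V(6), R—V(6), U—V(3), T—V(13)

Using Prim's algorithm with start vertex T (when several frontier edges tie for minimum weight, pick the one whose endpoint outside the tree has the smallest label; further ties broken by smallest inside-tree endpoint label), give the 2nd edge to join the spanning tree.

Prim, starting at T.
Step 1: cheapest edge leaving the tree is S—T (7); add S.
Step 2: cheapest edge leaving the tree is S—V (6); add V.
Step 3: cheapest edge leaving the tree is U—V (3); add U.
Step 4: cheapest edge leaving the tree is R—V (6); add R.
The 2nd edge added is S—V.

S-V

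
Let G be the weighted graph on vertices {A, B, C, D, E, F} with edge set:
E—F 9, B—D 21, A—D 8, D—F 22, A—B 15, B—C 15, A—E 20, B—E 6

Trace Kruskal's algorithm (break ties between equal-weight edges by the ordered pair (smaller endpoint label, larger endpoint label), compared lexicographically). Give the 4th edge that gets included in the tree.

Kruskal's algorithm — process edges by increasing weight (ties by edge label):
B—E (6): add. Components now {A} {B,E} {C} {D} {F}
A—D (8): add. Components now {A,D} {B,E} {C} {F}
E—F (9): add. Components now {A,D} {B,E,F} {C}
A—B (15): add. Components now {A,B,D,E,F} {C}
B—C (15): add. Components now {A,B,C,D,E,F}
The 4th edge added is A—B.

A-B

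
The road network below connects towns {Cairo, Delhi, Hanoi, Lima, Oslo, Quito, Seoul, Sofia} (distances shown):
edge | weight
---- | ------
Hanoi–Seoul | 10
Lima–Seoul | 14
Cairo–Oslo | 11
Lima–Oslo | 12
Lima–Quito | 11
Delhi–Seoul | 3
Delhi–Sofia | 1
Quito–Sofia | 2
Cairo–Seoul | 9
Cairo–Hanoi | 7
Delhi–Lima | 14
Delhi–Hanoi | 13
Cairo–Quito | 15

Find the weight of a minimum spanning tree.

44

Prim, starting at Seoul.
Step 1: frontier [Delhi–Seoul 3, Cairo–Seoul 9, Hanoi–Seoul 10, Lima–Seoul 14] → take Delhi–Seoul (3); add Delhi.
Step 2: frontier [Delhi–Sofia 1, Delhi–Hanoi 13, Delhi–Lima 14, Cairo–Seoul 9, Hanoi–Seoul 10, Lima–Seoul 14] → take Delhi–Sofia (1); add Sofia.
Step 3: frontier [Delhi–Hanoi 13, Delhi–Lima 14, Cairo–Seoul 9, Hanoi–Seoul 10, Lima–Seoul 14, Quito–Sofia 2] → take Quito–Sofia (2); add Quito.
Step 4: frontier [Delhi–Hanoi 13, Delhi–Lima 14, Lima–Quito 11, Cairo–Quito 15, Cairo–Seoul 9, Hanoi–Seoul 10, Lima–Seoul 14] → take Cairo–Seoul (9); add Cairo.
Step 5: frontier [Cairo–Hanoi 7, Cairo–Oslo 11, Delhi–Hanoi 13, Delhi–Lima 14, Lima–Quito 11, Hanoi–Seoul 10, Lima–Seoul 14] → take Cairo–Hanoi (7); add Hanoi.
Step 6: frontier [Cairo–Oslo 11, Delhi–Lima 14, Lima–Quito 11, Lima–Seoul 14] → take Lima–Quito (11); add Lima.
Step 7: frontier [Cairo–Oslo 11, Lima–Oslo 12] → take Cairo–Oslo (11); add Oslo.
MST edges: Delhi–Seoul, Delhi–Sofia, Quito–Sofia, Cairo–Seoul, Cairo–Hanoi, Lima–Quito, Cairo–Oslo; total weight 3+1+2+9+7+11+11 = 44.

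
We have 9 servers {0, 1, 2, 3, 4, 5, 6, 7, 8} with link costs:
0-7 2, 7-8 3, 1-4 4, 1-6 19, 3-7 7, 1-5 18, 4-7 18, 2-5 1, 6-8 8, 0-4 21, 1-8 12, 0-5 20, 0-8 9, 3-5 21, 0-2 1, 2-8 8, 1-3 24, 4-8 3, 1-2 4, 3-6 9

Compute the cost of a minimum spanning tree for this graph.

Prim's algorithm from 8:
Step 1: cheapest edge leaving the tree is 4-8 (3); add 4.
Step 2: cheapest edge leaving the tree is 7-8 (3); add 7.
Step 3: cheapest edge leaving the tree is 0-7 (2); add 0.
Step 4: cheapest edge leaving the tree is 0-2 (1); add 2.
Step 5: cheapest edge leaving the tree is 2-5 (1); add 5.
Step 6: cheapest edge leaving the tree is 1-2 (4); add 1.
Step 7: cheapest edge leaving the tree is 3-7 (7); add 3.
Step 8: cheapest edge leaving the tree is 6-8 (8); add 6.
MST edges: 4-8, 7-8, 0-7, 0-2, 2-5, 1-2, 3-7, 6-8; total weight 3+3+2+1+1+4+7+8 = 29.

29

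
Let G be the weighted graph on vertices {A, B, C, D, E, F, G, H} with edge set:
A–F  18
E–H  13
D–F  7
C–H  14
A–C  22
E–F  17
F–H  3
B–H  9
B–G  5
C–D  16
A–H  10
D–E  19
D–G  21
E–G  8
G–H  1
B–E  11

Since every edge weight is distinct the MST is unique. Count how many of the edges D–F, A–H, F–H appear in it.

3

Sort edges by weight, then run Kruskal:
G–H (1): add — endpoints in different components.
F–H (3): add — endpoints in different components.
B–G (5): add — endpoints in different components.
D–F (7): add — endpoints in different components.
E–G (8): add — endpoints in different components.
B–H (9): skip — B and H already connected.
A–H (10): add — endpoints in different components.
B–E (11): skip — B and E already connected.
E–H (13): skip — E and H already connected.
C–H (14): add — endpoints in different components.
MST edge set: {G–H, F–H, B–G, D–F, E–G, A–H, C–H}.
Of the listed edges, {D–F, A–H, F–H} are in the MST → 3.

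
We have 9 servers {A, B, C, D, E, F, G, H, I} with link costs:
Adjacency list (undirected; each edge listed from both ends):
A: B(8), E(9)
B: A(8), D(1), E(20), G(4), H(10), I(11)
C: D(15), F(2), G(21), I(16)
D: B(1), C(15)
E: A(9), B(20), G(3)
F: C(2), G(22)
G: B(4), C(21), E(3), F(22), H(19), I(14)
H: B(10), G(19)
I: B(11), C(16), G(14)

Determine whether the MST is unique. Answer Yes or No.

Yes

Kruskal's algorithm — process edges by increasing weight (ties by edge label):
B–D (1): add — endpoints in different components.
C–F (2): add — endpoints in different components.
E–G (3): add — endpoints in different components.
B–G (4): add — endpoints in different components.
A–B (8): add — endpoints in different components.
A–E (9): skip — A and E already connected.
B–H (10): add — endpoints in different components.
B–I (11): add — endpoints in different components.
G–I (14): skip — G and I already connected.
C–D (15): add — endpoints in different components.
Every non-tree edge has weight strictly greater than the heaviest edge on the tree path between its endpoints, so the MST is unique.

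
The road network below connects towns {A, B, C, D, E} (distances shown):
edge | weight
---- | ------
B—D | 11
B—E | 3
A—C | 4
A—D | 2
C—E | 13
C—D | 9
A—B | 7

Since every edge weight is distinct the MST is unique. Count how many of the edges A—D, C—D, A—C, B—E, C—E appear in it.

3

Kruskal: consider edges lightest-first.
A—D (2): add. Components now {A,D} {B} {C} {E}
B—E (3): add. Components now {A,D} {B,E} {C}
A—C (4): add. Components now {A,C,D} {B,E}
A—B (7): add. Components now {A,B,C,D,E}
MST edge set: {A—D, B—E, A—C, A—B}.
Of the listed edges, {A—D, A—C, B—E} are in the MST → 3.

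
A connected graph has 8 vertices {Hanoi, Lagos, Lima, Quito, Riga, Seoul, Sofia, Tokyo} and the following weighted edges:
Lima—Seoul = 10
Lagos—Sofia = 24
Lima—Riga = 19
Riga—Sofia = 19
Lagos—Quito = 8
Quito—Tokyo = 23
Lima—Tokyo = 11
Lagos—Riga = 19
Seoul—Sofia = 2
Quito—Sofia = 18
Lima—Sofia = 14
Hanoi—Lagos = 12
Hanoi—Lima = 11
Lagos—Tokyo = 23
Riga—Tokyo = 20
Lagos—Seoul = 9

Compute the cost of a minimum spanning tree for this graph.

70

Kruskal's algorithm — process edges by increasing weight (ties by edge label):
Seoul—Sofia (2): add — endpoints in different components.
Lagos—Quito (8): add — endpoints in different components.
Lagos—Seoul (9): add — endpoints in different components.
Lima—Seoul (10): add — endpoints in different components.
Hanoi—Lima (11): add — endpoints in different components.
Lima—Tokyo (11): add — endpoints in different components.
Hanoi—Lagos (12): skip — Lagos and Hanoi already connected.
Lima—Sofia (14): skip — Lima and Sofia already connected.
Quito—Sofia (18): skip — Sofia and Quito already connected.
Lagos—Riga (19): add — endpoints in different components.
MST edges: Seoul—Sofia, Lagos—Quito, Lagos—Seoul, Lima—Seoul, Hanoi—Lima, Lima—Tokyo, Lagos—Riga; total weight 2+8+9+10+11+11+19 = 70.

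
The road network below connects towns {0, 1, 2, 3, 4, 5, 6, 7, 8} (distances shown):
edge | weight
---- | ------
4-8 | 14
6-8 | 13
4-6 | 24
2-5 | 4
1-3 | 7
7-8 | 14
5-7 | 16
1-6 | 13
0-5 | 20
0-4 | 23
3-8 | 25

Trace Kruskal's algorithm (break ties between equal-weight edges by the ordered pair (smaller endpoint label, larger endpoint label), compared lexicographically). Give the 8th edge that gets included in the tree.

Kruskal's algorithm — process edges by increasing weight (ties by edge label):
2-5 (4): add — endpoints in different components.
1-3 (7): add — endpoints in different components.
1-6 (13): add — endpoints in different components.
6-8 (13): add — endpoints in different components.
4-8 (14): add — endpoints in different components.
7-8 (14): add — endpoints in different components.
5-7 (16): add — endpoints in different components.
0-5 (20): add — endpoints in different components.
The 8th edge added is 0-5.

0-5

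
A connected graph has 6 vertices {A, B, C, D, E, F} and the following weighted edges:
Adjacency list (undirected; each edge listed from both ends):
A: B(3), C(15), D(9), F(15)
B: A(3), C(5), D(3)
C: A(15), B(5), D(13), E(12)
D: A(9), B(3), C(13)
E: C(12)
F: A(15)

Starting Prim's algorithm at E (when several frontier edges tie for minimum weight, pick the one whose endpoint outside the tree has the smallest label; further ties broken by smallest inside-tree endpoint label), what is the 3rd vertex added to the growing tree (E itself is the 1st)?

B

Grow the tree from E using Prim:
Step 1: cheapest edge leaving the tree is C E (12); add C.
Step 2: cheapest edge leaving the tree is B C (5); add B.
Step 3: cheapest edge leaving the tree is A B (3); add A.
Step 4: cheapest edge leaving the tree is B D (3); add D.
Step 5: cheapest edge leaving the tree is A F (15); add F.
Vertex order: E, C, B, A, D, F. The 3rd vertex is B.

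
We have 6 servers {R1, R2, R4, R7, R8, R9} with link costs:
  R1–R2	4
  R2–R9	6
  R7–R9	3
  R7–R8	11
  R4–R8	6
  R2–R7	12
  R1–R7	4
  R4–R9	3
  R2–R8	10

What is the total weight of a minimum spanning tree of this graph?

Sort edges by weight, then run Kruskal:
R4–R9 (3): add. Components now {R2} {R8} {R4,R9} {R1} {R7}
R7–R9 (3): add. Components now {R2} {R8} {R4,R7,R9} {R1}
R1–R2 (4): add. Components now {R1,R2} {R8} {R4,R7,R9}
R1–R7 (4): add. Components now {R1,R2,R4,R7,R9} {R8}
R2–R9 (6): skip — R2 and R9 already connected.
R4–R8 (6): add. Components now {R1,R2,R4,R7,R8,R9}
MST edges: R4–R9, R7–R9, R1–R2, R1–R7, R4–R8; total weight 3+3+4+4+6 = 20.

20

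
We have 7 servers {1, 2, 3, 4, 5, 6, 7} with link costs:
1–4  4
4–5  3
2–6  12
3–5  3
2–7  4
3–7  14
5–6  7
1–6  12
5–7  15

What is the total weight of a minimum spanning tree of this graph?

33

Sort edges by weight, then run Kruskal:
3–5 (3): add — endpoints in different components.
4–5 (3): add — endpoints in different components.
1–4 (4): add — endpoints in different components.
2–7 (4): add — endpoints in different components.
5–6 (7): add — endpoints in different components.
1–6 (12): skip — 1 and 6 already connected.
2–6 (12): add — endpoints in different components.
MST edges: 3–5, 4–5, 1–4, 2–7, 5–6, 2–6; total weight 3+3+4+4+7+12 = 33.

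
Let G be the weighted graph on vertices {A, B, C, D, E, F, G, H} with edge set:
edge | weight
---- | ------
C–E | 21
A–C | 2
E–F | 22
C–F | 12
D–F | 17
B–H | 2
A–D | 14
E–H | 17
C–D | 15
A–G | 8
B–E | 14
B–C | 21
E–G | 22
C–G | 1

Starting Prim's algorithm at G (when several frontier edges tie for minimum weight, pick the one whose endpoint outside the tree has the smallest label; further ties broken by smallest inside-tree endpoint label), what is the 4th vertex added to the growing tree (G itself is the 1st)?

F

Prim, starting at G.
Step 1: frontier [C–G 1, A–G 8, E–G 22] → take C–G (1); add C.
Step 2: frontier [A–C 2, C–F 12, C–D 15, B–C 21, C–E 21, A–G 8, E–G 22] → take A–C (2); add A.
Step 3: frontier [A–D 14, C–F 12, C–D 15, B–C 21, C–E 21, E–G 22] → take C–F (12); add F.
Step 4: frontier [A–D 14, C–D 15, B–C 21, C–E 21, D–F 17, E–F 22, E–G 22] → take A–D (14); add D.
Step 5: frontier [B–C 21, C–E 21, E–F 22, E–G 22] → take B–C (21); add B.
Step 6: frontier [B–H 2, B–E 14, C–E 21, E–F 22, E–G 22] → take B–H (2); add H.
Step 7: frontier [B–E 14, C–E 21, E–F 22, E–G 22, E–H 17] → take B–E (14); add E.
Vertex order: G, C, A, F, D, B, H, E. The 4th vertex is F.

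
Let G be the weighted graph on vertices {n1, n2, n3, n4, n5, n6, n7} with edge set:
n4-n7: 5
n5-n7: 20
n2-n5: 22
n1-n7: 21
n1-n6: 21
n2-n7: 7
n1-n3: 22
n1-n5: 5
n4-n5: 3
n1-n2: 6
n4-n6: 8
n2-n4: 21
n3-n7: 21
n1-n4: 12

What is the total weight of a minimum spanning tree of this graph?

48

Grow the tree from n6 using Prim:
Step 1: frontier [n4-n6 8, n1-n6 21] → take n4-n6 (8); add n4.
Step 2: frontier [n4-n5 3, n4-n7 5, n1-n4 12, n2-n4 21, n1-n6 21] → take n4-n5 (3); add n5.
Step 3: frontier [n4-n7 5, n1-n4 12, n2-n4 21, n1-n5 5, n5-n7 20, n2-n5 22, n1-n6 21] → take n1-n5 (5); add n1.
Step 4: frontier [n1-n2 6, n1-n7 21, n1-n3 22, n4-n7 5, n2-n4 21, n5-n7 20, n2-n5 22] → take n4-n7 (5); add n7.
Step 5: frontier [n1-n2 6, n1-n3 22, n2-n4 21, n2-n5 22, n2-n7 7, n3-n7 21] → take n1-n2 (6); add n2.
Step 6: frontier [n1-n3 22, n3-n7 21] → take n3-n7 (21); add n3.
MST edges: n4-n6, n4-n5, n1-n5, n4-n7, n1-n2, n3-n7; total weight 8+3+5+5+6+21 = 48.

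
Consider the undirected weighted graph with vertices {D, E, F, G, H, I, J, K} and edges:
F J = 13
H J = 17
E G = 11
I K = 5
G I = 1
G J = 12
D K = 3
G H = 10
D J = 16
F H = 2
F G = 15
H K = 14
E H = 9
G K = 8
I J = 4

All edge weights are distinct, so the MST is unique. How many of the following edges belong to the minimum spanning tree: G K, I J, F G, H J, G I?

Kruskal's algorithm — process edges by increasing weight (ties by edge label):
G I (1): add — endpoints in different components.
F H (2): add — endpoints in different components.
D K (3): add — endpoints in different components.
I J (4): add — endpoints in different components.
I K (5): add — endpoints in different components.
G K (8): skip — G and K already connected.
E H (9): add — endpoints in different components.
G H (10): add — endpoints in different components.
MST edge set: {G I, F H, D K, I J, I K, E H, G H}.
Of the listed edges, {I J, G I} are in the MST → 2.

2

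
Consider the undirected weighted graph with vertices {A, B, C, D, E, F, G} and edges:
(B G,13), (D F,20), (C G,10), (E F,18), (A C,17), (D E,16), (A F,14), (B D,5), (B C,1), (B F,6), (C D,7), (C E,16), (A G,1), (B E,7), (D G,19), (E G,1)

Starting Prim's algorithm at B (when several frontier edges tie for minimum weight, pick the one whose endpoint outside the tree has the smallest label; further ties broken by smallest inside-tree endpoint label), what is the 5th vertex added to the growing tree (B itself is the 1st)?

Prim's algorithm from B:
Step 1: cheapest edge leaving the tree is B C (1); add C.
Step 2: cheapest edge leaving the tree is B D (5); add D.
Step 3: cheapest edge leaving the tree is B F (6); add F.
Step 4: cheapest edge leaving the tree is B E (7); add E.
Step 5: cheapest edge leaving the tree is E G (1); add G.
Step 6: cheapest edge leaving the tree is A G (1); add A.
Vertex order: B, C, D, F, E, G, A. The 5th vertex is E.

E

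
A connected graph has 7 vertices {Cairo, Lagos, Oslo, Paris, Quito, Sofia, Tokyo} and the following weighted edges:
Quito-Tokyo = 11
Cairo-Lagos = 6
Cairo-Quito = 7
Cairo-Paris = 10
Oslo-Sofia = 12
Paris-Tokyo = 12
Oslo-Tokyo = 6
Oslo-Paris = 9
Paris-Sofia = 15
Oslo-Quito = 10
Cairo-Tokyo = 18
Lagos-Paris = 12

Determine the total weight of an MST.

Prim's algorithm from Lagos:
Step 1: cheapest edge leaving the tree is Cairo-Lagos (6); add Cairo.
Step 2: cheapest edge leaving the tree is Cairo-Quito (7); add Quito.
Step 3: cheapest edge leaving the tree is Oslo-Quito (10); add Oslo.
Step 4: cheapest edge leaving the tree is Oslo-Tokyo (6); add Tokyo.
Step 5: cheapest edge leaving the tree is Oslo-Paris (9); add Paris.
Step 6: cheapest edge leaving the tree is Oslo-Sofia (12); add Sofia.
MST edges: Cairo-Lagos, Cairo-Quito, Oslo-Quito, Oslo-Tokyo, Oslo-Paris, Oslo-Sofia; total weight 6+7+10+6+9+12 = 50.

50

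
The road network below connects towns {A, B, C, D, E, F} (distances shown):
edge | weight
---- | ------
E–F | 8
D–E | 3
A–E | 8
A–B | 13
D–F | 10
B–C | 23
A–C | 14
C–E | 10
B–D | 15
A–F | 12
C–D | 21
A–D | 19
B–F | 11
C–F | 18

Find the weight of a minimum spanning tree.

40

Kruskal's algorithm — process edges by increasing weight (ties by edge label):
D–E (3): add — endpoints in different components.
A–E (8): add — endpoints in different components.
E–F (8): add — endpoints in different components.
C–E (10): add — endpoints in different components.
D–F (10): skip — D and F already connected.
B–F (11): add — endpoints in different components.
MST edges: D–E, A–E, E–F, C–E, B–F; total weight 3+8+8+10+11 = 40.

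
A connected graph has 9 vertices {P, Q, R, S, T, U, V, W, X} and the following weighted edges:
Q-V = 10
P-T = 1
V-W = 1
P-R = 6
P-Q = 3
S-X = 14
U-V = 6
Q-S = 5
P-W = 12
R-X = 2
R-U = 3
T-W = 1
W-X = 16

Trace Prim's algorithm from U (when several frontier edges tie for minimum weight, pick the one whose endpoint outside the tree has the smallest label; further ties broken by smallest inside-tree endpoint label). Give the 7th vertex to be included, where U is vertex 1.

Grow the tree from U using Prim:
Step 1: cheapest edge leaving the tree is R-U (3); add R.
Step 2: cheapest edge leaving the tree is R-X (2); add X.
Step 3: cheapest edge leaving the tree is P-R (6); add P.
Step 4: cheapest edge leaving the tree is P-T (1); add T.
Step 5: cheapest edge leaving the tree is T-W (1); add W.
Step 6: cheapest edge leaving the tree is V-W (1); add V.
Step 7: cheapest edge leaving the tree is P-Q (3); add Q.
Step 8: cheapest edge leaving the tree is Q-S (5); add S.
Vertex order: U, R, X, P, T, W, V, Q, S. The 7th vertex is V.

V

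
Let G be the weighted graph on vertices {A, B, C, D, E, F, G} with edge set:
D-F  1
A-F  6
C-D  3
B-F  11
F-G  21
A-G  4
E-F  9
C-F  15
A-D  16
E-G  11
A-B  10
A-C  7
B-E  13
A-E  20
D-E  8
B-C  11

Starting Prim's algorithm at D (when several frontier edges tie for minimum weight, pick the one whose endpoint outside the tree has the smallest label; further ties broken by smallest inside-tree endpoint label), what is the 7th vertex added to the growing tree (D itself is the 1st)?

Prim, starting at D.
Step 1: cheapest edge leaving the tree is D-F (1); add F.
Step 2: cheapest edge leaving the tree is C-D (3); add C.
Step 3: cheapest edge leaving the tree is A-F (6); add A.
Step 4: cheapest edge leaving the tree is A-G (4); add G.
Step 5: cheapest edge leaving the tree is D-E (8); add E.
Step 6: cheapest edge leaving the tree is A-B (10); add B.
Vertex order: D, F, C, A, G, E, B. The 7th vertex is B.

B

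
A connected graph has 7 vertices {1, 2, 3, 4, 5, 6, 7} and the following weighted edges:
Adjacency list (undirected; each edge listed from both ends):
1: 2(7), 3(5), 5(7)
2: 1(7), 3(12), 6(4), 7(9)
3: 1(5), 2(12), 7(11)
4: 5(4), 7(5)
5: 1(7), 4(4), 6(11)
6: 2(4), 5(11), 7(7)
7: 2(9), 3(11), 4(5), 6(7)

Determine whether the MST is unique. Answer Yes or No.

No

Kruskal: consider edges lightest-first.
2 6 (4): add — endpoints in different components.
4 5 (4): add — endpoints in different components.
1 3 (5): add — endpoints in different components.
4 7 (5): add — endpoints in different components.
1 2 (7): add — endpoints in different components.
1 5 (7): add — endpoints in different components.
Non-tree edge 6 7 has weight 7, equal to the heaviest edge on its tree cycle — swapping gives another MST of the same weight. Not unique.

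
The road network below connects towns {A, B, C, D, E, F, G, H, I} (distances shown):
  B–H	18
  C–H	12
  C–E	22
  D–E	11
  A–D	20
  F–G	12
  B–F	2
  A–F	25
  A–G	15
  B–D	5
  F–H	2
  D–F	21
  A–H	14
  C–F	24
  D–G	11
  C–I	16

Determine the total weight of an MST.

73

Sort edges by weight, then run Kruskal:
B–F (2): add — endpoints in different components.
F–H (2): add — endpoints in different components.
B–D (5): add — endpoints in different components.
D–E (11): add — endpoints in different components.
D–G (11): add — endpoints in different components.
C–H (12): add — endpoints in different components.
F–G (12): skip — F and G already connected.
A–H (14): add — endpoints in different components.
A–G (15): skip — A and G already connected.
C–I (16): add — endpoints in different components.
MST edges: B–F, F–H, B–D, D–E, D–G, C–H, A–H, C–I; total weight 2+2+5+11+11+12+14+16 = 73.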